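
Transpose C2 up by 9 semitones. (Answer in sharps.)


Solution.
C2: chromatic position 0 in octave 2 → absolute = 2×12 + 0 = 24
Transpose up 9: 24 + 9 = 33
33 = 2×12 + 9 → A in octave 2
Result = A2


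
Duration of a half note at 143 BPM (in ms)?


Let's work it out.
One quarter-note beat = 60000 / BPM = 60000 / 143 ms
Half note = 2 × quarter note
Duration = 2 × 60000 / 143 = 120000 / 143
= 839.2 ms


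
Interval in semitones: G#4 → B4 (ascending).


Absolute semitone position = octave×12 + chromatic position
G#4: 4×12 + 8 = 56
B4: 4×12 + 11 = 59
Difference = 59 - 56 = 3
= 3 semitones


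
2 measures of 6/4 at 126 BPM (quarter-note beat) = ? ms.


Solution.
Quarter-note beat duration = 60000 / 126 ms
Beats per measure (6/4) = 6
One measure = 6 × 60000 / 126 = 360000 / 126 ms
2 measures = 2 × 360000 / 126 = 720000 / 126
= 5714.3 ms


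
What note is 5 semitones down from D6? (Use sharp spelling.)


Step by step:
D6: chromatic position 2 in octave 6 → absolute = 6×12 + 2 = 74
Transpose down 5: 74 - 5 = 69
69 = 5×12 + 9 → A in octave 5
Result = A5


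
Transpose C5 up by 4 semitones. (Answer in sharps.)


Solution.
C5: chromatic position 0 in octave 5 → absolute = 5×12 + 0 = 60
Transpose up 4: 60 + 4 = 64
64 = 5×12 + 4 → E in octave 5
Result = E5


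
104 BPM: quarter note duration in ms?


One quarter-note beat = 60000 / BPM = 60000 / 104 ms
Duration = 60000 / 104
= 576.9 ms


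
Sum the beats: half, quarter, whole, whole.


Step by step:
Beat values:
  half = 2 beats
  quarter = 1 beat
  whole = 4 beats
  whole = 4 beats
Sum = 2 + 1 + 4 + 4
= 11 beats


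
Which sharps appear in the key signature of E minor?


Working:
Sharp minor keys follow the circle of fifths: A(0), E(1), B(2), F#(3), C#(4), G#(5), D#(6), A#(7)
E minor has 1 sharp
Order of sharps: F# C# G# D# A# E# B# → first 1: F#
= F#


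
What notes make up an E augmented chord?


Let's work it out.
Augmented triad = root + major 3rd (4 semitones) + augmented 5th (8 semitones)
A triad on E stacks thirds, so the chord tones use letter names E-G-B
Root: E
Major 3rd above E: G#
Augmented 5th above E: B#
Chord = E G# B#


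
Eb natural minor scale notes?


Natural minor scale pattern: W-H-W-W-H-W-W (2-1-2-2-1-2-2 semitones)
Starting from Eb:
  Eb + 2 semitones → F
  F + 1 semitone → Gb
  Gb + 2 semitones → Ab
  Ab + 2 semitones → Bb
  Bb + 1 semitone → Cb
  Cb + 2 semitones → Db
  Db + 2 semitones → Eb
Scale = Eb F Gb Ab Bb Cb Db


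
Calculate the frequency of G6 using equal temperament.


Solution.
f = 440 × 2^(n/12) where n = semitones from A4
G6: 22 semitones from A4
f = 440 × 2^(22/12)
f = 1567.98 Hz


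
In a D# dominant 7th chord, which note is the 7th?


Step by step:
Dominant 7th chord = root + major 3rd + perfect 5th + minor 7th
Seventh chords stack in thirds, so the letter names are D-F-A-C
Root: D#
Major 3rd above D#: F##
Perfect 5th above D#: A#
Minor 7th above D#: C#
The 7th = C#


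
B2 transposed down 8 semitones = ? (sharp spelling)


B2: chromatic position 11 in octave 2 → absolute = 2×12 + 11 = 35
Transpose down 8: 35 - 8 = 27
27 = 2×12 + 3 → D# in octave 2
Result = D#2


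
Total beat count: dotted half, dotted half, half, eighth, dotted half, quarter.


Working:
Beat values:
  dotted half = 3 beats
  dotted half = 3 beats
  half = 2 beats
  eighth = 0.5 beats
  dotted half = 3 beats
  quarter = 1 beat
Sum = 3 + 3 + 2 + 0.5 + 3 + 1
= 12.5 beats


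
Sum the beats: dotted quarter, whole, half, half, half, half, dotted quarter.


Solution.
Beat values:
  dotted quarter = 1.5 beats
  whole = 4 beats
  half = 2 beats
  half = 2 beats
  half = 2 beats
  half = 2 beats
  dotted quarter = 1.5 beats
Sum = 1.5 + 4 + 2 + 2 + 2 + 2 + 1.5
= 15 beats


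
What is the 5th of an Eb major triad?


Solution.
Major triad = root + major 3rd (4 semitones) + perfect 5th (7 semitones)
A triad on Eb stacks thirds, so the chord tones use letter names E-G-B
Root: Eb
Major 3rd above Eb: G
Perfect 5th above Eb: Bb
The 5th = Bb


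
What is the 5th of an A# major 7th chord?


Solution.
Major 7th chord = root + major 3rd + perfect 5th + major 7th
Seventh chords stack in thirds, so the letter names are A-C-E-G
Root: A#
Major 3rd above A#: C##
Perfect 5th above A#: E#
Major 7th above A#: G##
The 5th = E#


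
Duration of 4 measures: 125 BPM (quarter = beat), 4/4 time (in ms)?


Let's work it out.
Quarter-note beat duration = 60000 / 125 ms
Beats per measure (4/4) = 4
One measure = 4 × 60000 / 125 = 240000 / 125 ms
4 measures = 4 × 240000 / 125 = 960000 / 125
= 7680.0 ms


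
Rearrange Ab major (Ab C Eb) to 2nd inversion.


Root position: Ab C Eb
2nd inversion: move root and 3rd up an octave
Bass note: Eb
Notes (bottom to top) = Eb Ab C


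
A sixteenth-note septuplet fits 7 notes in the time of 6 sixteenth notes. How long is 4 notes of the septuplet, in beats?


Septuplet: 7 notes occupy the space of 6 sixteenth notes
Space = 6 × 1/4 = 3/2 beats
Each septuplet note = 3/2 / 7 = 3/14 beats
4 notes = 4 × 3/14 = 6/7
= 6/7 beats


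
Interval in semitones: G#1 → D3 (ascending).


Let's work it out.
Absolute semitone position = octave×12 + chromatic position
G#1: 1×12 + 8 = 20
D3: 3×12 + 2 = 38
Difference = 38 - 20 = 18
= 18 semitones


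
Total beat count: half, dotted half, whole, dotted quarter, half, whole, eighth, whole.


Step by step:
Beat values:
  half = 2 beats
  dotted half = 3 beats
  whole = 4 beats
  dotted quarter = 1.5 beats
  half = 2 beats
  whole = 4 beats
  eighth = 0.5 beats
  whole = 4 beats
Sum = 2 + 3 + 4 + 1.5 + 2 + 4 + 0.5 + 4
= 21 beats


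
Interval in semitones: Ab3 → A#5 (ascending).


Working:
Absolute semitone position = octave×12 + chromatic position
Ab3: 3×12 + 8 = 44
A#5: 5×12 + 10 = 70
Difference = 70 - 44 = 26
= 26 semitones


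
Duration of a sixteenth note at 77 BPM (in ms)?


Step by step:
One quarter-note beat = 60000 / BPM = 60000 / 77 ms
Sixteenth note = 1/4 × quarter note
Duration = 1/4 × 60000 / 77 = 15000 / 77
= 194.8 ms


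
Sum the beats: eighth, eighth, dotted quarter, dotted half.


Reasoning:
Beat values:
  eighth = 0.5 beats
  eighth = 0.5 beats
  dotted quarter = 1.5 beats
  dotted half = 3 beats
Sum = 0.5 + 0.5 + 1.5 + 3
= 5.5 beats


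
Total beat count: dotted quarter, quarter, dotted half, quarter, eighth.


Working:
Beat values:
  dotted quarter = 1.5 beats
  quarter = 1 beat
  dotted half = 3 beats
  quarter = 1 beat
  eighth = 0.5 beats
Sum = 1.5 + 1 + 3 + 1 + 0.5
= 7 beats


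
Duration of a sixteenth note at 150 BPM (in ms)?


Step by step:
One quarter-note beat = 60000 / BPM = 60000 / 150 ms
Sixteenth note = 1/4 × quarter note
Duration = 1/4 × 60000 / 150 = 15000 / 150
= 100.0 ms


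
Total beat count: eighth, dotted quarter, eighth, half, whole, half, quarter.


Working:
Beat values:
  eighth = 0.5 beats
  dotted quarter = 1.5 beats
  eighth = 0.5 beats
  half = 2 beats
  whole = 4 beats
  half = 2 beats
  quarter = 1 beat
Sum = 0.5 + 1.5 + 0.5 + 2 + 4 + 2 + 1
= 11.5 beats


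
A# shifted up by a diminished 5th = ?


Let's work it out.
diminished 5th: 5 letter names, 6 semitones
Letter: A + 4 → E
Pitch: A# + 6 semitones, spelled as an E → E
= E


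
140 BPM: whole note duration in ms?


Solution.
One quarter-note beat = 60000 / BPM = 60000 / 140 ms
Whole note = 4 × quarter note
Duration = 4 × 60000 / 140 = 240000 / 140
= 1714.3 ms


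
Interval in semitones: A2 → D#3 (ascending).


Let's work it out.
Absolute semitone position = octave×12 + chromatic position
A2: 2×12 + 9 = 33
D#3: 3×12 + 3 = 39
Difference = 39 - 33 = 6
= 6 semitones


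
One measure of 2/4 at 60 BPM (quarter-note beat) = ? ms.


Solution.
Quarter-note beat duration = 60000 / 60 ms
Beats per measure (2/4) = 2
One measure = 2 × 60000 / 60 = 120000 / 60 ms
= 2000.0 ms


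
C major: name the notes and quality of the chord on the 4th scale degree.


Working:
C major scale: C D E F G A B
Diatonic triad on degree 4 stacks scale notes 4, 6, 1: F A C
F→A = 4 semitones; F→C = 7 semitones → major triad
= F A C (major)


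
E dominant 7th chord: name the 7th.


Let's work it out.
Dominant 7th chord = root + major 3rd + perfect 5th + minor 7th
Seventh chords stack in thirds, so the letter names are E-G-B-D
Root: E
Major 3rd above E: G#
Perfect 5th above E: B
Minor 7th above E: D
The 7th = D


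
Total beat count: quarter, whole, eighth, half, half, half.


Beat values:
  quarter = 1 beat
  whole = 4 beats
  eighth = 0.5 beats
  half = 2 beats
  half = 2 beats
  half = 2 beats
Sum = 1 + 4 + 0.5 + 2 + 2 + 2
= 11.5 beats


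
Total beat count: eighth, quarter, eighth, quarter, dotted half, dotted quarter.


Working:
Beat values:
  eighth = 0.5 beats
  quarter = 1 beat
  eighth = 0.5 beats
  quarter = 1 beat
  dotted half = 3 beats
  dotted quarter = 1.5 beats
Sum = 0.5 + 1 + 0.5 + 1 + 3 + 1.5
= 7.5 beats


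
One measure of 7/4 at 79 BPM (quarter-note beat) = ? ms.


Reasoning:
Quarter-note beat duration = 60000 / 79 ms
Beats per measure (7/4) = 7
One measure = 7 × 60000 / 79 = 420000 / 79 ms
= 5316.5 ms


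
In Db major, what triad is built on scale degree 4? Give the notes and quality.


Db major scale: Db Eb F Gb Ab Bb C
Diatonic triad on degree 4 stacks scale notes 4, 6, 1: Gb Bb Db
Gb→Bb = 4 semitones; Gb→Db = 7 semitones → major triad
= Gb Bb Db (major)


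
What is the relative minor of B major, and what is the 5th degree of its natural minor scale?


Step by step:
The relative minor shares the major's key signature and starts on its 6th degree
6th degree = a major 6th above the tonic; a major 6th above B is G#
→ relative minor of B major is G# minor
G# natural minor scale: G# A# B C# D# E F#
= G# minor; 5th degree = D#


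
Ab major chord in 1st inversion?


Step by step:
Root position: Ab C Eb
1st inversion: move root up an octave
Bass note: C
Notes (bottom to top) = C Eb Ab


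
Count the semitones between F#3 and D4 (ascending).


Step by step:
Absolute semitone position = octave×12 + chromatic position
F#3: 3×12 + 6 = 42
D4: 4×12 + 2 = 50
Difference = 50 - 42 = 8
= 8 semitones


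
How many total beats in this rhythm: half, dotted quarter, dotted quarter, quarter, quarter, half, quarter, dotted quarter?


Let's work it out.
Beat values:
  half = 2 beats
  dotted quarter = 1.5 beats
  dotted quarter = 1.5 beats
  quarter = 1 beat
  quarter = 1 beat
  half = 2 beats
  quarter = 1 beat
  dotted quarter = 1.5 beats
Sum = 2 + 1.5 + 1.5 + 1 + 1 + 2 + 1 + 1.5
= 11.5 beats


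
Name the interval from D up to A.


Letter names: D → A spans 5 letter names → a 5th
Semitones: D → A = 7 half-steps
A 5th of 7 semitones is a perfect 5th
= perfect 5th


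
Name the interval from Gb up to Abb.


Letter names: G → A spans 2 letter names → a 2nd
Semitones: Gb → Abb = 1 half-step
A 2nd of 1 semitone is a minor 2nd
= minor 2nd


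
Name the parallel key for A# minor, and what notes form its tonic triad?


Let's work it out.
Parallel keys share the same tonic but differ in mode
A# minor → parallel is A# major
Tonic triad of A# major = A# C## E#
= A# major; triad = A# C## E#


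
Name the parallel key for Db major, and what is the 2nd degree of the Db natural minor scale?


Parallel keys share the same tonic but differ in mode
Db major → parallel is Db minor
Db natural minor scale: Db Eb Fb Gb Ab Bbb Cb
= Db minor; 2nd degree = Eb


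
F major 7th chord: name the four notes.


Solution.
Major 7th chord = root + major 3rd + perfect 5th + major 7th
Seventh chords stack in thirds, so the letter names are F-A-C-E
Root: F
Major 3rd above F: A
Perfect 5th above F: C
Major 7th above F: E
Chord = F A C E


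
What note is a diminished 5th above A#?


Solution.
A 5th spans 5 letter names, so from A we land on E
A diminished 5th = 6 semitones above A#
Spell E at that pitch: E
= E


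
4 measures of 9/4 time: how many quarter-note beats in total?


Solution.
Time signature 9/4: the bottom number 4 means the quarter note gets one count
The top number 9 means 9 quarter-note beats per measure
Total = 9 × 4 measures
= 36 quarter-note beats


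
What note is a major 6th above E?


Reasoning:
A 6th spans 6 letter names, so from E we land on C
A major 6th = 9 semitones above E
Spell C at that pitch: C#
= C#


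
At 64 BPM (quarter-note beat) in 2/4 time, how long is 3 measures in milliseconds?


Quarter-note beat duration = 60000 / 64 ms
Beats per measure (2/4) = 2
One measure = 2 × 60000 / 64 = 120000 / 64 ms
3 measures = 3 × 120000 / 64 = 360000 / 64
= 5625.0 ms


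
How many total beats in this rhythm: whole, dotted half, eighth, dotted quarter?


Beat values:
  whole = 4 beats
  dotted half = 3 beats
  eighth = 0.5 beats
  dotted quarter = 1.5 beats
Sum = 4 + 3 + 0.5 + 1.5
= 9 beats


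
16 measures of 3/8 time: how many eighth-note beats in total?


Reasoning:
Time signature 3/8: the bottom number 8 means the eighth note gets one count
The top number 3 means 3 eighth-note beats per measure
Total = 3 × 16 measures
= 48 eighth-note beats


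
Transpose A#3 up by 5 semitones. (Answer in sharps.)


Solution.
A#3: chromatic position 10 in octave 3 → absolute = 3×12 + 10 = 46
Transpose up 5: 46 + 5 = 51
51 = 4×12 + 3 → D# in octave 4
Result = D#4


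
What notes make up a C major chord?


Reasoning:
Major triad = root + major 3rd (4 semitones) + perfect 5th (7 semitones)
A triad on C stacks thirds, so the chord tones use letter names C-E-G
Root: C
Major 3rd above C: E
Perfect 5th above C: G
Chord = C E G


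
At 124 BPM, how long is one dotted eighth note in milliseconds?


One quarter-note beat = 60000 / BPM = 60000 / 124 ms
Dotted eighth note = 3/4 × quarter note
Duration = 3/4 × 60000 / 124 = 45000 / 124
= 362.9 ms


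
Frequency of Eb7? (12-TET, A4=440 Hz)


Reasoning:
f = 440 × 2^(n/12) where n = semitones from A4
Eb7: 30 semitones from A4
f = 440 × 2^(30/12)
f = 2489.02 Hz


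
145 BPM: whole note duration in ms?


Reasoning:
One quarter-note beat = 60000 / BPM = 60000 / 145 ms
Whole note = 4 × quarter note
Duration = 4 × 60000 / 145 = 240000 / 145
= 1655.2 ms


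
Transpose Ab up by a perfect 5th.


Step by step:
perfect 5th: 5 letter names, 7 semitones
Letter: A + 4 → E
Pitch: Ab + 7 semitones, spelled as an E → Eb
= Eb


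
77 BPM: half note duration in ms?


One quarter-note beat = 60000 / BPM = 60000 / 77 ms
Half note = 2 × quarter note
Duration = 2 × 60000 / 77 = 120000 / 77
= 1558.4 ms


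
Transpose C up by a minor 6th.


Solution.
minor 6th: 6 letter names, 8 semitones
Letter: C + 5 → A
Pitch: C + 8 semitones, spelled as an A → Ab
= Ab


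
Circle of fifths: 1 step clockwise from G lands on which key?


Reasoning:
Each clockwise step on the circle of fifths moves up a perfect 5th
From G: G → D
= D


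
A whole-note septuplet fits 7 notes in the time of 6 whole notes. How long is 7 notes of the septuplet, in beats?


Reasoning:
Septuplet: 7 notes occupy the space of 6 whole notes
Space = 6 × 4 = 24 beats
Each septuplet note = 24 / 7 = 24/7 beats
7 notes = 7 × 24/7 = 24
= 24 beats


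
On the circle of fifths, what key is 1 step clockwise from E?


Step by step:
Each clockwise step on the circle of fifths moves up a perfect 5th
From E: E → B
= B


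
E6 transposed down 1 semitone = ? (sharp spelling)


Solution.
E6: chromatic position 4 in octave 6 → absolute = 6×12 + 4 = 76
Transpose down 1: 76 - 1 = 75
75 = 6×12 + 3 → D# in octave 6
Result = D#6


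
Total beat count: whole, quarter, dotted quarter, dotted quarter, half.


Beat values:
  whole = 4 beats
  quarter = 1 beat
  dotted quarter = 1.5 beats
  dotted quarter = 1.5 beats
  half = 2 beats
Sum = 4 + 1 + 1.5 + 1.5 + 2
= 10 beats


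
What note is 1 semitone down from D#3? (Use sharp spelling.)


Working:
D#3: chromatic position 3 in octave 3 → absolute = 3×12 + 3 = 39
Transpose down 1: 39 - 1 = 38
38 = 3×12 + 2 → D in octave 3
Result = D3


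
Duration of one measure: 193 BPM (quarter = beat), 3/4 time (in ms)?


Solution.
Quarter-note beat duration = 60000 / 193 ms
Beats per measure (3/4) = 3
One measure = 3 × 60000 / 193 = 180000 / 193 ms
= 932.6 ms


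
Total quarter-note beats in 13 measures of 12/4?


Working:
Time signature 12/4: the bottom number 4 means the quarter note gets one count
The top number 12 means 12 quarter-note beats per measure
Total = 12 × 13 measures
= 156 quarter-note beats


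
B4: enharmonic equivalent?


Step by step:
Enharmonic notes sound the same pitch but are spelled with different letter names
B and A## name the same pitch class
= A##4


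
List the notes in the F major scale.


Major scale pattern: W-W-H-W-W-W-H (2-2-1-2-2-2-1 semitones)
Starting from F:
  F + 2 semitones → G
  G + 2 semitones → A
  A + 1 semitone → Bb
  Bb + 2 semitones → C
  C + 2 semitones → D
  D + 2 semitones → E
  E + 1 semitone → F
Scale = F G A Bb C D E


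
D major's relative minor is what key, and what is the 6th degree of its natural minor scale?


Reasoning:
The relative minor shares the major's key signature and starts on its 6th degree
6th degree = a major 6th above the tonic; a major 6th above D is B
→ relative minor of D major is B minor
B natural minor scale: B C# D E F# G A
= B minor; 6th degree = G


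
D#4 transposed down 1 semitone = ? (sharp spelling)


D#4: chromatic position 3 in octave 4 → absolute = 4×12 + 3 = 51
Transpose down 1: 51 - 1 = 50
50 = 4×12 + 2 → D in octave 4
Result = D4


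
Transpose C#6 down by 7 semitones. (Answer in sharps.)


C#6: chromatic position 1 in octave 6 → absolute = 6×12 + 1 = 73
Transpose down 7: 73 - 7 = 66
66 = 5×12 + 6 → F# in octave 5
Result = F#5


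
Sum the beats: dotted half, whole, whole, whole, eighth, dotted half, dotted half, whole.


Step by step:
Beat values:
  dotted half = 3 beats
  whole = 4 beats
  whole = 4 beats
  whole = 4 beats
  eighth = 0.5 beats
  dotted half = 3 beats
  dotted half = 3 beats
  whole = 4 beats
Sum = 3 + 4 + 4 + 4 + 0.5 + 3 + 3 + 4
= 25.5 beats


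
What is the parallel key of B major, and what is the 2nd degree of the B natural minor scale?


Step by step:
Parallel keys share the same tonic but differ in mode
B major → parallel is B minor
B natural minor scale: B C# D E F# G A
= B minor; 2nd degree = C#


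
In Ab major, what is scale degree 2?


Step by step:
Major scale pattern: W-W-H-W-W-W-H (2-2-1-2-2-2-1 semitones)
Starting from Ab:
  Ab + 2 semitones → Bb
  Bb + 2 semitones → C
  C + 1 semitone → Db
  Db + 2 semitones → Eb
  Eb + 2 semitones → F
  F + 2 semitones → G
  G + 1 semitone → Ab
Scale: Ab Bb C Db Eb F G
Degree 2 = Bb


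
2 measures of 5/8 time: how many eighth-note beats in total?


Time signature 5/8: the bottom number 8 means the eighth note gets one count
The top number 5 means 5 eighth-note beats per measure
Total = 5 × 2 measures
= 10 eighth-note beats


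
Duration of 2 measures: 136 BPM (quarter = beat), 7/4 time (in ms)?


Let's work it out.
Quarter-note beat duration = 60000 / 136 ms
Beats per measure (7/4) = 7
One measure = 7 × 60000 / 136 = 420000 / 136 ms
2 measures = 2 × 420000 / 136 = 840000 / 136
= 6176.5 ms


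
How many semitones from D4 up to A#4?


Let's work it out.
Absolute semitone position = octave×12 + chromatic position
D4: 4×12 + 2 = 50
A#4: 4×12 + 10 = 58
Difference = 58 - 50 = 8
= 8 semitones


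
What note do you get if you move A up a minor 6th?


Solution.
minor 6th: 6 letter names, 8 semitones
Letter: A + 5 → F
Pitch: A + 8 semitones, spelled as an F → F
= F


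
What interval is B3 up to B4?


Reasoning:
Letter names: B → B spans 8 letter names → an octave
Semitones: B3 → B4 = 12 half-steps
An octave of 12 semitones is a perfect octave
= perfect octave


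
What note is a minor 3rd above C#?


A 3rd spans 3 letter names, so from C we land on E
A minor 3rd = 3 semitones above C#
Spell E at that pitch: E
= E


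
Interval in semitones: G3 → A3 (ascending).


Step by step:
Absolute semitone position = octave×12 + chromatic position
G3: 3×12 + 7 = 43
A3: 3×12 + 9 = 45
Difference = 45 - 43 = 2
= 2 semitones


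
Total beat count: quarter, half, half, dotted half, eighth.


Solution.
Beat values:
  quarter = 1 beat
  half = 2 beats
  half = 2 beats
  dotted half = 3 beats
  eighth = 0.5 beats
Sum = 1 + 2 + 2 + 3 + 0.5
= 8.5 beats


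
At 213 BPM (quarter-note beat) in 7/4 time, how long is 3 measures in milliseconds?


Working:
Quarter-note beat duration = 60000 / 213 ms
Beats per measure (7/4) = 7
One measure = 7 × 60000 / 213 = 420000 / 213 ms
3 measures = 3 × 420000 / 213 = 1260000 / 213
= 5915.5 ms


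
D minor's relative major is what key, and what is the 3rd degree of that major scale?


Let's work it out.
The relative major shares the key signature and is a minor 3rd above the minor tonic
A minor 3rd above D is F
→ relative major of D minor is F major
F major scale: F G A Bb C D E
= F major; 3rd degree = A


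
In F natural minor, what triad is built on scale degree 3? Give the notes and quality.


Solution.
F natural minor scale: F G Ab Bb C Db Eb
Diatonic triad on degree 3 stacks scale notes 3, 5, 7: Ab C Eb
Ab→C = 4 semitones; Ab→Eb = 7 semitones → major triad
= Ab C Eb (major)


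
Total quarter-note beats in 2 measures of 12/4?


Let's work it out.
Time signature 12/4: the bottom number 4 means the quarter note gets one count
The top number 12 means 12 quarter-note beats per measure
Total = 12 × 2 measures
= 24 quarter-note beats


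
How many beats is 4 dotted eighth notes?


Step by step:
Base eighth note = 1/2 beats
Dot 1 adds half the previous value: +1/4
One dotted eighth = 1/2 + 1/4 = 3/4
4 of them = 4 × 3/4 = 3
= 3 beats


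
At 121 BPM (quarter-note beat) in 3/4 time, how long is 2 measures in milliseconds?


Quarter-note beat duration = 60000 / 121 ms
Beats per measure (3/4) = 3
One measure = 3 × 60000 / 121 = 180000 / 121 ms
2 measures = 2 × 180000 / 121 = 360000 / 121
= 2975.2 ms


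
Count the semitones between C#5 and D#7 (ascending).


Reasoning:
Absolute semitone position = octave×12 + chromatic position
C#5: 5×12 + 1 = 61
D#7: 7×12 + 3 = 87
Difference = 87 - 61 = 26
= 26 semitones


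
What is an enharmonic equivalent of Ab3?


Working:
Enharmonic notes sound the same pitch but are spelled with different letter names
Ab and G# name the same pitch class
= G#3


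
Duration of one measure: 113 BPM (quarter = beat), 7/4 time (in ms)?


Reasoning:
Quarter-note beat duration = 60000 / 113 ms
Beats per measure (7/4) = 7
One measure = 7 × 60000 / 113 = 420000 / 113 ms
= 3716.8 ms


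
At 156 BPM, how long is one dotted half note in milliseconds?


One quarter-note beat = 60000 / BPM = 60000 / 156 ms
Dotted half note = 3 × quarter note
Duration = 3 × 60000 / 156 = 180000 / 156
= 1153.8 ms


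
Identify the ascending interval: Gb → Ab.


Letter names: G → A spans 2 letter names → a 2nd
Semitones: Gb → Ab = 2 half-steps
A 2nd of 2 semitones is a major 2nd
= major 2nd


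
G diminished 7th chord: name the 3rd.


Reasoning:
Diminished 7th chord = root + minor 3rd + diminished 5th + diminished 7th
Seventh chords stack in thirds, so the letter names are G-B-D-F
Root: G
Minor 3rd above G: Bb
Diminished 5th above G: Db
Diminished 7th above G: Fb
The 3rd = Bb


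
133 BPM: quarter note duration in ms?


Let's work it out.
One quarter-note beat = 60000 / BPM = 60000 / 133 ms
Duration = 60000 / 133
= 451.1 ms


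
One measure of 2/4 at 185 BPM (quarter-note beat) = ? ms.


Solution.
Quarter-note beat duration = 60000 / 185 ms
Beats per measure (2/4) = 2
One measure = 2 × 60000 / 185 = 120000 / 185 ms
= 648.6 ms


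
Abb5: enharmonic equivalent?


Step by step:
Enharmonic notes sound the same pitch but are spelled with different letter names
Abb and G name the same pitch class
= G5


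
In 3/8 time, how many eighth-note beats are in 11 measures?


Solution.
Time signature 3/8: the bottom number 8 means the eighth note gets one count
The top number 3 means 3 eighth-note beats per measure
Total = 3 × 11 measures
= 33 eighth-note beats


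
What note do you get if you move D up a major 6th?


Let's work it out.
major 6th: 6 letter names, 9 semitones
Letter: D + 5 → B
Pitch: D + 9 semitones, spelled as a B → B
= B


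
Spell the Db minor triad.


Minor triad = root + minor 3rd (3 semitones) + perfect 5th (7 semitones)
A triad on Db stacks thirds, so the chord tones use letter names D-F-A
Root: Db
Minor 3rd above Db: Fb
Perfect 5th above Db: Ab
Chord = Db Fb Ab


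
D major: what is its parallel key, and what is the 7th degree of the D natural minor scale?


Working:
Parallel keys share the same tonic but differ in mode
D major → parallel is D minor
D natural minor scale: D E F G A Bb C
= D minor; 7th degree = C


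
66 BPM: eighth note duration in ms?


Working:
One quarter-note beat = 60000 / BPM = 60000 / 66 ms
Eighth note = 1/2 × quarter note
Duration = 1/2 × 60000 / 66 = 30000 / 66
= 454.5 ms


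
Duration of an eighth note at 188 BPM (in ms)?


Solution.
One quarter-note beat = 60000 / BPM = 60000 / 188 ms
Eighth note = 1/2 × quarter note
Duration = 1/2 × 60000 / 188 = 30000 / 188
= 159.6 ms


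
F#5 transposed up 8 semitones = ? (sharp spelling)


Step by step:
F#5: chromatic position 6 in octave 5 → absolute = 5×12 + 6 = 66
Transpose up 8: 66 + 8 = 74
74 = 6×12 + 2 → D in octave 6
Result = D6


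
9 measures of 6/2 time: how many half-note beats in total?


Step by step:
Time signature 6/2: the bottom number 2 means the half note gets one count
The top number 6 means 6 half-note beats per measure
Total = 6 × 9 measures
= 54 half-note beats


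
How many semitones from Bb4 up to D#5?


Reasoning:
Absolute semitone position = octave×12 + chromatic position
Bb4: 4×12 + 10 = 58
D#5: 5×12 + 3 = 63
Difference = 63 - 58 = 5
= 5 semitones


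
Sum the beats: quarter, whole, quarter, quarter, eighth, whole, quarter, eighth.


Let's work it out.
Beat values:
  quarter = 1 beat
  whole = 4 beats
  quarter = 1 beat
  quarter = 1 beat
  eighth = 0.5 beats
  whole = 4 beats
  quarter = 1 beat
  eighth = 0.5 beats
Sum = 1 + 4 + 1 + 1 + 0.5 + 4 + 1 + 0.5
= 13 beats


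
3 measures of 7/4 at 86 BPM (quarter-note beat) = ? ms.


Quarter-note beat duration = 60000 / 86 ms
Beats per measure (7/4) = 7
One measure = 7 × 60000 / 86 = 420000 / 86 ms
3 measures = 3 × 420000 / 86 = 1260000 / 86
= 14651.2 ms


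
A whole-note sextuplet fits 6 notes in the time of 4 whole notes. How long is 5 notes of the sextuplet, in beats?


Step by step:
Sextuplet: 6 notes occupy the space of 4 whole notes
Space = 4 × 4 = 16 beats
Each sextuplet note = 16 / 6 = 8/3 beats
5 notes = 5 × 8/3 = 40/3
= 40/3 beats


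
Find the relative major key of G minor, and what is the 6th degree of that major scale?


Step by step:
The relative major shares the key signature and is a minor 3rd above the minor tonic
A minor 3rd above G is Bb
→ relative major of G minor is Bb major
Bb major scale: Bb C D Eb F G A
= Bb major; 6th degree = G


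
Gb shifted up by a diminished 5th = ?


Step by step:
diminished 5th: 5 letter names, 6 semitones
Letter: G + 4 → D
Pitch: Gb + 6 semitones, spelled as a D → Dbb
= Dbb


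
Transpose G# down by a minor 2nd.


minor 2nd: 2 letter names, 1 semitones
Letter: G - 1 → F
Pitch: G# - 1 semitones, spelled as an F → F##
= F##


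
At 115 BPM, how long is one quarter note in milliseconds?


Working:
One quarter-note beat = 60000 / BPM = 60000 / 115 ms
Duration = 60000 / 115
= 521.7 ms


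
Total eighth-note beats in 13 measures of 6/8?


Reasoning:
Time signature 6/8: the bottom number 8 means the eighth note gets one count
The top number 6 means 6 eighth-note beats per measure
Total = 6 × 13 measures
= 78 eighth-note beats


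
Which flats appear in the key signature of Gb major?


Working:
Flat major keys: C(0), F(1), Bb(2), Eb(3), Ab(4), Db(5), Gb(6), Cb(7)
Gb major has 6 flats
Order of flats: Bb Eb Ab Db Gb Cb Fb → first 6: Bb, Eb, Ab, Db, Gb, Cb
= Bb, Eb, Ab, Db, Gb, Cb


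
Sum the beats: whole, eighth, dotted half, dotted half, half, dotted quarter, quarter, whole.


Reasoning:
Beat values:
  whole = 4 beats
  eighth = 0.5 beats
  dotted half = 3 beats
  dotted half = 3 beats
  half = 2 beats
  dotted quarter = 1.5 beats
  quarter = 1 beat
  whole = 4 beats
Sum = 4 + 0.5 + 3 + 3 + 2 + 1.5 + 1 + 4
= 19 beats


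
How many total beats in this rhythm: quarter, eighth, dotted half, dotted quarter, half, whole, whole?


Step by step:
Beat values:
  quarter = 1 beat
  eighth = 0.5 beats
  dotted half = 3 beats
  dotted quarter = 1.5 beats
  half = 2 beats
  whole = 4 beats
  whole = 4 beats
Sum = 1 + 0.5 + 3 + 1.5 + 2 + 4 + 4
= 16 beats


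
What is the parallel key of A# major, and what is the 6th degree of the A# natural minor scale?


Solution.
Parallel keys share the same tonic but differ in mode
A# major → parallel is A# minor
A# natural minor scale: A# B# C# D# E# F# G#
= A# minor; 6th degree = F#


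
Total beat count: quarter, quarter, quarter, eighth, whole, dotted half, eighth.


Step by step:
Beat values:
  quarter = 1 beat
  quarter = 1 beat
  quarter = 1 beat
  eighth = 0.5 beats
  whole = 4 beats
  dotted half = 3 beats
  eighth = 0.5 beats
Sum = 1 + 1 + 1 + 0.5 + 4 + 3 + 0.5
= 11 beats


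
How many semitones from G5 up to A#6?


Absolute semitone position = octave×12 + chromatic position
G5: 5×12 + 7 = 67
A#6: 6×12 + 10 = 82
Difference = 82 - 67 = 15
= 15 semitones


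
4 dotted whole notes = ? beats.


Reasoning:
Base whole note = 4 beats
Dot 1 adds half the previous value: +2
One dotted whole = 4 + 2 = 6
4 of them = 4 × 6 = 24
= 24 beats


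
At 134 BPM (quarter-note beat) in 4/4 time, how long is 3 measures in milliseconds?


Step by step:
Quarter-note beat duration = 60000 / 134 ms
Beats per measure (4/4) = 4
One measure = 4 × 60000 / 134 = 240000 / 134 ms
3 measures = 3 × 240000 / 134 = 720000 / 134
= 5373.1 ms


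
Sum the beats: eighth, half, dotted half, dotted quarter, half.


Beat values:
  eighth = 0.5 beats
  half = 2 beats
  dotted half = 3 beats
  dotted quarter = 1.5 beats
  half = 2 beats
Sum = 0.5 + 2 + 3 + 1.5 + 2
= 9 beats


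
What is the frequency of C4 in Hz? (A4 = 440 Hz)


Solution.
f = 440 × 2^(n/12) where n = semitones from A4
C4: -9 semitones from A4
f = 440 × 2^(-9/12)
f = 261.63 Hz


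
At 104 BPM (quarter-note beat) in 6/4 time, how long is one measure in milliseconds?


Reasoning:
Quarter-note beat duration = 60000 / 104 ms
Beats per measure (6/4) = 6
One measure = 6 × 60000 / 104 = 360000 / 104 ms
= 3461.5 ms


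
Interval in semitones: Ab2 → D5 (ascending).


Absolute semitone position = octave×12 + chromatic position
Ab2: 2×12 + 8 = 32
D5: 5×12 + 2 = 62
Difference = 62 - 32 = 30
= 30 semitones


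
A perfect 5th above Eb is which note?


Solution.
A 5th spans 5 letter names, so from E we land on B
A perfect 5th = 7 semitones above Eb
Spell B at that pitch: Bb
= Bb


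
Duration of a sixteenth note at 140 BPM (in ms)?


Step by step:
One quarter-note beat = 60000 / BPM = 60000 / 140 ms
Sixteenth note = 1/4 × quarter note
Duration = 1/4 × 60000 / 140 = 15000 / 140
= 107.1 ms


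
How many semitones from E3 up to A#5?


Step by step:
Absolute semitone position = octave×12 + chromatic position
E3: 3×12 + 4 = 40
A#5: 5×12 + 10 = 70
Difference = 70 - 40 = 30
= 30 semitones


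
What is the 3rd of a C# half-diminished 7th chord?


Working:
Half-diminished 7th chord = root + minor 3rd + diminished 5th + minor 7th
Seventh chords stack in thirds, so the letter names are C-E-G-B
Root: C#
Minor 3rd above C#: E
Diminished 5th above C#: G
Minor 7th above C#: B
The 3rd = E


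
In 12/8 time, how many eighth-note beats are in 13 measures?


Let's work it out.
Time signature 12/8: the bottom number 8 means the eighth note gets one count
The top number 12 means 12 eighth-note beats per measure
Total = 12 × 13 measures
= 156 eighth-note beats


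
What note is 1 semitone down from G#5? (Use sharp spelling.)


Reasoning:
G#5: chromatic position 8 in octave 5 → absolute = 5×12 + 8 = 68
Transpose down 1: 68 - 1 = 67
67 = 5×12 + 7 → G in octave 5
Result = G5


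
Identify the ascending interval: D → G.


Letter names: D → G spans 4 letter names → a 4th
Semitones: D → G = 5 half-steps
A 4th of 5 semitones is a perfect 4th
= perfect 4th


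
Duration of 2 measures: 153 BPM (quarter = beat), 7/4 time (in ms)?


Step by step:
Quarter-note beat duration = 60000 / 153 ms
Beats per measure (7/4) = 7
One measure = 7 × 60000 / 153 = 420000 / 153 ms
2 measures = 2 × 420000 / 153 = 840000 / 153
= 5490.2 ms


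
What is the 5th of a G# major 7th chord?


Let's work it out.
Major 7th chord = root + major 3rd + perfect 5th + major 7th
Seventh chords stack in thirds, so the letter names are G-B-D-F
Root: G#
Major 3rd above G#: B#
Perfect 5th above G#: D#
Major 7th above G#: F##
The 5th = D#


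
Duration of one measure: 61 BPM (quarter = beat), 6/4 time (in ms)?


Let's work it out.
Quarter-note beat duration = 60000 / 61 ms
Beats per measure (6/4) = 6
One measure = 6 × 60000 / 61 = 360000 / 61 ms
= 5901.6 ms


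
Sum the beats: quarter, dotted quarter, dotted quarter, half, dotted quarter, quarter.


Beat values:
  quarter = 1 beat
  dotted quarter = 1.5 beats
  dotted quarter = 1.5 beats
  half = 2 beats
  dotted quarter = 1.5 beats
  quarter = 1 beat
Sum = 1 + 1.5 + 1.5 + 2 + 1.5 + 1
= 8.5 beats


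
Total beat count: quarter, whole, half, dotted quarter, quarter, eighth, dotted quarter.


Let's work it out.
Beat values:
  quarter = 1 beat
  whole = 4 beats
  half = 2 beats
  dotted quarter = 1.5 beats
  quarter = 1 beat
  eighth = 0.5 beats
  dotted quarter = 1.5 beats
Sum = 1 + 4 + 2 + 1.5 + 1 + 0.5 + 1.5
= 11.5 beats


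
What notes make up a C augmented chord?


Augmented triad = root + major 3rd (4 semitones) + augmented 5th (8 semitones)
A triad on C stacks thirds, so the chord tones use letter names C-E-G
Root: C
Major 3rd above C: E
Augmented 5th above C: G#
Chord = C E G#


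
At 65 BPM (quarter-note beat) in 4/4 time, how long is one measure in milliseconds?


Let's work it out.
Quarter-note beat duration = 60000 / 65 ms
Beats per measure (4/4) = 4
One measure = 4 × 60000 / 65 = 240000 / 65 ms
= 3692.3 ms


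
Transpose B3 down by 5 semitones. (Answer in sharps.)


B3: chromatic position 11 in octave 3 → absolute = 3×12 + 11 = 47
Transpose down 5: 47 - 5 = 42
42 = 3×12 + 6 → F# in octave 3
Result = F#3


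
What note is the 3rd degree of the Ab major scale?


Step by step:
Major scale pattern: W-W-H-W-W-W-H (2-2-1-2-2-2-1 semitones)
Starting from Ab:
  Ab + 2 semitones → Bb
  Bb + 2 semitones → C
  C + 1 semitone → Db
  Db + 2 semitones → Eb
  Eb + 2 semitones → F
  F + 2 semitones → G
  G + 1 semitone → Ab
Scale: Ab Bb C Db Eb F G
Degree 3 = C


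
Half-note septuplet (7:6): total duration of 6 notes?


Septuplet: 7 notes occupy the space of 6 half notes
Space = 6 × 2 = 12 beats
Each septuplet note = 12 / 7 = 12/7 beats
6 notes = 6 × 12/7 = 72/7
= 72/7 beats


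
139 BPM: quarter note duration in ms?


One quarter-note beat = 60000 / BPM = 60000 / 139 ms
Duration = 60000 / 139
= 431.7 ms


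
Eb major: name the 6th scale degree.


Major scale pattern: W-W-H-W-W-W-H (2-2-1-2-2-2-1 semitones)
Starting from Eb:
  Eb + 2 semitones → F
  F + 2 semitones → G
  G + 1 semitone → Ab
  Ab + 2 semitones → Bb
  Bb + 2 semitones → C
  C + 2 semitones → D
  D + 1 semitone → Eb
Scale: Eb F G Ab Bb C D
Degree 6 = C


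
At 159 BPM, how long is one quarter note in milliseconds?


Reasoning:
One quarter-note beat = 60000 / BPM = 60000 / 159 ms
Duration = 60000 / 159
= 377.4 ms


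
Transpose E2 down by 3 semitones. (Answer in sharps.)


Working:
E2: chromatic position 4 in octave 2 → absolute = 2×12 + 4 = 28
Transpose down 3: 28 - 3 = 25
25 = 2×12 + 1 → C# in octave 2
Result = C#2


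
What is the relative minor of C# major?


Solution.
The relative minor shares the major's key signature and starts on its 6th degree
6th degree = a major 6th above the tonic; a major 6th above C# is A#
→ relative minor of C# major is A# minor
= A# minor


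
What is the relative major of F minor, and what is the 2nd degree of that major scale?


Step by step:
The relative major shares the key signature and is a minor 3rd above the minor tonic
A minor 3rd above F is Ab
→ relative major of F minor is Ab major
Ab major scale: Ab Bb C Db Eb F G
= Ab major; 2nd degree = Bb


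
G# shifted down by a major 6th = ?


major 6th: 6 letter names, 9 semitones
Letter: G - 5 → B
Pitch: G# - 9 semitones, spelled as a B → B
= B


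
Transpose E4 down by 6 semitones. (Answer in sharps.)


E4: chromatic position 4 in octave 4 → absolute = 4×12 + 4 = 52
Transpose down 6: 52 - 6 = 46
46 = 3×12 + 10 → A# in octave 3
Result = A#3


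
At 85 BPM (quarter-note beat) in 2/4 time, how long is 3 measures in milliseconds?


Working:
Quarter-note beat duration = 60000 / 85 ms
Beats per measure (2/4) = 2
One measure = 2 × 60000 / 85 = 120000 / 85 ms
3 measures = 3 × 120000 / 85 = 360000 / 85
= 4235.3 ms


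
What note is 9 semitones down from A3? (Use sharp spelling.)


Reasoning:
A3: chromatic position 9 in octave 3 → absolute = 3×12 + 9 = 45
Transpose down 9: 45 - 9 = 36
36 = 3×12 + 0 → C in octave 3
Result = C3


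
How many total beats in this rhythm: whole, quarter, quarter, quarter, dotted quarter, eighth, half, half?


Let's work it out.
Beat values:
  whole = 4 beats
  quarter = 1 beat
  quarter = 1 beat
  quarter = 1 beat
  dotted quarter = 1.5 beats
  eighth = 0.5 beats
  half = 2 beats
  half = 2 beats
Sum = 4 + 1 + 1 + 1 + 1.5 + 0.5 + 2 + 2
= 13 beats


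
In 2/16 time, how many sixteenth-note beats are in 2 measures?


Time signature 2/16: the bottom number 16 means the sixteenth note gets one count
The top number 2 means 2 sixteenth-note beats per measure
Total = 2 × 2 measures
= 4 sixteenth-note beats


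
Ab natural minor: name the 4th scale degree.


Natural minor scale pattern: W-H-W-W-H-W-W (2-1-2-2-1-2-2 semitones)
Starting from Ab:
  Ab + 2 semitones → Bb
  Bb + 1 semitone → Cb
  Cb + 2 semitones → Db
  Db + 2 semitones → Eb
  Eb + 1 semitone → Fb
  Fb + 2 semitones → Gb
  Gb + 2 semitones → Ab
Scale: Ab Bb Cb Db Eb Fb Gb
Degree 4 = Db


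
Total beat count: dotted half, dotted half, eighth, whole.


Working:
Beat values:
  dotted half = 3 beats
  dotted half = 3 beats
  eighth = 0.5 beats
  whole = 4 beats
Sum = 3 + 3 + 0.5 + 4
= 10.5 beats


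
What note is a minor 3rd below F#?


Let's work it out.
A 3rd spans 3 letter names, so from F we land on D
A minor 3rd = 3 semitones below F#
Spell D at that pitch: D#
= D#


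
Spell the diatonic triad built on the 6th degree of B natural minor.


B natural minor scale: B C# D E F# G A
Diatonic triad on degree 6 stacks scale notes 6, 1, 3: G B D
G→B = 4 semitones; G→D = 7 semitones → major triad
= G B D (major)


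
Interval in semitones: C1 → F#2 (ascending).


Let's work it out.
Absolute semitone position = octave×12 + chromatic position
C1: 1×12 + 0 = 12
F#2: 2×12 + 6 = 30
Difference = 30 - 12 = 18
= 18 semitones
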